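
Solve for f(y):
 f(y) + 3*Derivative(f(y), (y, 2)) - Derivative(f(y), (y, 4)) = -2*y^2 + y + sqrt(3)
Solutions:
 f(y) = C1*exp(-sqrt(2)*y*sqrt(3 + sqrt(13))/2) + C2*exp(sqrt(2)*y*sqrt(3 + sqrt(13))/2) + C3*sin(sqrt(2)*y*sqrt(-3 + sqrt(13))/2) + C4*cos(sqrt(2)*y*sqrt(-3 + sqrt(13))/2) - 2*y^2 + y + sqrt(3) + 12


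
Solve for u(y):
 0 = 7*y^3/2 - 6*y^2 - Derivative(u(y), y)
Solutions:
 u(y) = C1 + 7*y^4/8 - 2*y^3


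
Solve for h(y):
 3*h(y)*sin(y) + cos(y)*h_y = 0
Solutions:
 h(y) = C1*cos(y)^3


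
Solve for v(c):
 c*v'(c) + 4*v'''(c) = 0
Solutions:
 v(c) = C1 + Integral(C2*airyai(-2^(1/3)*c/2) + C3*airybi(-2^(1/3)*c/2), c)


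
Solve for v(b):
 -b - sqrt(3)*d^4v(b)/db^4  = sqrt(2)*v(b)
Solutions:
 v(b) = -sqrt(2)*b/2 + (C1*sin(2^(5/8)*3^(7/8)*b/6) + C2*cos(2^(5/8)*3^(7/8)*b/6))*exp(-2^(5/8)*3^(7/8)*b/6) + (C3*sin(2^(5/8)*3^(7/8)*b/6) + C4*cos(2^(5/8)*3^(7/8)*b/6))*exp(2^(5/8)*3^(7/8)*b/6)


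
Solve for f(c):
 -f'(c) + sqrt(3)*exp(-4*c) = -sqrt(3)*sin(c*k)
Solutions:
 f(c) = C1 - sqrt(3)*exp(-4*c)/4 - sqrt(3)*cos(c*k)/k


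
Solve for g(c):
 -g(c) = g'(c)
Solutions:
 g(c) = C1*exp(-c)


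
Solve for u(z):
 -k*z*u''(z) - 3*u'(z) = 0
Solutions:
 u(z) = C1 + z^(((re(k) - 3)*re(k) + im(k)^2)/(re(k)^2 + im(k)^2))*(C2*sin(3*log(z)*Abs(im(k))/(re(k)^2 + im(k)^2)) + C3*cos(3*log(z)*im(k)/(re(k)^2 + im(k)^2)))


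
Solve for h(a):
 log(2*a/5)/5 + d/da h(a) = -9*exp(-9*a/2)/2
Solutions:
 h(a) = C1 - a*log(a)/5 + a*(-log(2) + 1 + log(5))/5 + exp(-9*a/2)


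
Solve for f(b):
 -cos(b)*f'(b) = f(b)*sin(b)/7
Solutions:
 f(b) = C1*cos(b)^(1/7)


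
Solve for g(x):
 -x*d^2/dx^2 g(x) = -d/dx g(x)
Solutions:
 g(x) = C1 + C2*x^2


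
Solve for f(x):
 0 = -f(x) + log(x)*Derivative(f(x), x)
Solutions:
 f(x) = C1*exp(li(x))


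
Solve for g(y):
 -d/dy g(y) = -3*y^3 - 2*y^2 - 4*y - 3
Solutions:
 g(y) = C1 + 3*y^4/4 + 2*y^3/3 + 2*y^2 + 3*y


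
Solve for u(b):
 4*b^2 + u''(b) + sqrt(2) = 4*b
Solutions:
 u(b) = C1 + C2*b - b^4/3 + 2*b^3/3 - sqrt(2)*b^2/2


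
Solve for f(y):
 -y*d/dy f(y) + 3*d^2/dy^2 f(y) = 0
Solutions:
 f(y) = C1 + C2*erfi(sqrt(6)*y/6)


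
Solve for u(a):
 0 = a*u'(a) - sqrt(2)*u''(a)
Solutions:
 u(a) = C1 + C2*erfi(2^(1/4)*a/2)


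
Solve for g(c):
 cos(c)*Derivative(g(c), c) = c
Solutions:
 g(c) = C1 + Integral(c/cos(c), c)


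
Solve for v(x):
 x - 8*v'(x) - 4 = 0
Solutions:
 v(x) = C1 + x^2/16 - x/2


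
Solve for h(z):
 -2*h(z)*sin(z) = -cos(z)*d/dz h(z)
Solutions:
 h(z) = C1/cos(z)^2


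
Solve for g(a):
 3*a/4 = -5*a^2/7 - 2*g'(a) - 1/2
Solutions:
 g(a) = C1 - 5*a^3/42 - 3*a^2/16 - a/4


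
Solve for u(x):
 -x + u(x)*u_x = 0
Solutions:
 u(x) = -sqrt(C1 + x^2)
 u(x) = sqrt(C1 + x^2)


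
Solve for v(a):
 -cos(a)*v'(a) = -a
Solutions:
 v(a) = C1 + Integral(a/cos(a), a)


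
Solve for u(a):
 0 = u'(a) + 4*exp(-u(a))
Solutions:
 u(a) = log(C1 - 4*a)


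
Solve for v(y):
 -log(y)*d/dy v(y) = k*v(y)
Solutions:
 v(y) = C1*exp(-k*li(y))


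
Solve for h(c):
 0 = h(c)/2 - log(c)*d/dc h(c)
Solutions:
 h(c) = C1*exp(li(c)/2)


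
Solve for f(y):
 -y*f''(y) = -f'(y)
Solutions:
 f(y) = C1 + C2*y^2


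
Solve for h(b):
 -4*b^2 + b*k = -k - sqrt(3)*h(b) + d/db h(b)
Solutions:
 h(b) = C1*exp(sqrt(3)*b) + 4*sqrt(3)*b^2/3 - sqrt(3)*b*k/3 + 8*b/3 - sqrt(3)*k/3 - k/3 + 8*sqrt(3)/9


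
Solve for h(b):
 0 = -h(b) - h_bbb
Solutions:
 h(b) = C3*exp(-b) + (C1*sin(sqrt(3)*b/2) + C2*cos(sqrt(3)*b/2))*exp(b/2)


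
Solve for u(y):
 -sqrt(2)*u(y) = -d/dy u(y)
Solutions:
 u(y) = C1*exp(sqrt(2)*y)


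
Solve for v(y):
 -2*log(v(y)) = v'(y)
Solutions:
 li(v(y)) = C1 - 2*y


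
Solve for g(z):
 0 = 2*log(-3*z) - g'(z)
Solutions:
 g(z) = C1 + 2*z*log(-z) + 2*z*(-1 + log(3))


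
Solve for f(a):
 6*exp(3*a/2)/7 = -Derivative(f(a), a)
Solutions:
 f(a) = C1 - 4*exp(3*a/2)/7


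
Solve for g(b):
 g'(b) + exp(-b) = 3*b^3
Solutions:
 g(b) = C1 + 3*b^4/4 + exp(-b)


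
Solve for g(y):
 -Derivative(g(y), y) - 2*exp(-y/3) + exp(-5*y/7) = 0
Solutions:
 g(y) = C1 + 6*exp(-y/3) - 7*exp(-5*y/7)/5


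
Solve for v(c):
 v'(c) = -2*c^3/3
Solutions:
 v(c) = C1 - c^4/6


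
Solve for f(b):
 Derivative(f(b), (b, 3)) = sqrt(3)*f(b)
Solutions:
 f(b) = C3*exp(3^(1/6)*b) + (C1*sin(3^(2/3)*b/2) + C2*cos(3^(2/3)*b/2))*exp(-3^(1/6)*b/2)


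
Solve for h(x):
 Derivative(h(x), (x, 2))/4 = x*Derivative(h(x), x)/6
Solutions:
 h(x) = C1 + C2*erfi(sqrt(3)*x/3)


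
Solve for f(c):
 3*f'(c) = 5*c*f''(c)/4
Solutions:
 f(c) = C1 + C2*c^(17/5)


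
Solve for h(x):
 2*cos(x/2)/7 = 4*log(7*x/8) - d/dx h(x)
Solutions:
 h(x) = C1 + 4*x*log(x) - 12*x*log(2) - 4*x + 4*x*log(7) - 4*sin(x/2)/7


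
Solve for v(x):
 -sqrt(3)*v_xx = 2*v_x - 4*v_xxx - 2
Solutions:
 v(x) = C1 + C2*exp(x*(sqrt(3) + sqrt(35))/8) + C3*exp(x*(-sqrt(35) + sqrt(3))/8) + x


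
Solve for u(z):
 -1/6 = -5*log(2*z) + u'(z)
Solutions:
 u(z) = C1 + 5*z*log(z) - 31*z/6 + z*log(32)


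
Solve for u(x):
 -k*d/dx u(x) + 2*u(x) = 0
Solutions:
 u(x) = C1*exp(2*x/k)


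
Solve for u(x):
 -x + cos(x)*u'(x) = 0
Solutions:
 u(x) = C1 + Integral(x/cos(x), x)


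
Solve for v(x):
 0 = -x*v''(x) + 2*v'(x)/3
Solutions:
 v(x) = C1 + C2*x^(5/3)


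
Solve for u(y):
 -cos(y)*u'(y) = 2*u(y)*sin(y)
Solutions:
 u(y) = C1*cos(y)^2


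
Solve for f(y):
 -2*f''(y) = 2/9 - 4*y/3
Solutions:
 f(y) = C1 + C2*y + y^3/9 - y^2/18


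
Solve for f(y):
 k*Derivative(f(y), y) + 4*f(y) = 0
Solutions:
 f(y) = C1*exp(-4*y/k)


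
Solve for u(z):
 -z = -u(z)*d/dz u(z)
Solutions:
 u(z) = -sqrt(C1 + z^2)
 u(z) = sqrt(C1 + z^2)


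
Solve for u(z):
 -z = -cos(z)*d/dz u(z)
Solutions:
 u(z) = C1 + Integral(z/cos(z), z)


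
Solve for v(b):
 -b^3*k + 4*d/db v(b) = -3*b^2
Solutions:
 v(b) = C1 + b^4*k/16 - b^3/4


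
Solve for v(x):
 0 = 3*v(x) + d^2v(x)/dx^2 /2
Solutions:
 v(x) = C1*sin(sqrt(6)*x) + C2*cos(sqrt(6)*x)


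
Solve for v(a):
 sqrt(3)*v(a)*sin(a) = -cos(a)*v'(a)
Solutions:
 v(a) = C1*cos(a)^(sqrt(3))


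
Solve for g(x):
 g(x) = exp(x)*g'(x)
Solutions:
 g(x) = C1*exp(-exp(-x))


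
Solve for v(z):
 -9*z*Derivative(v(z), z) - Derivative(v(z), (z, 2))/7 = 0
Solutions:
 v(z) = C1 + C2*erf(3*sqrt(14)*z/2)


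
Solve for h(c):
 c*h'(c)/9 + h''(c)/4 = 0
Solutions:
 h(c) = C1 + C2*erf(sqrt(2)*c/3)


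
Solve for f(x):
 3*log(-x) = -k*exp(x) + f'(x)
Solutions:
 f(x) = C1 + k*exp(x) + 3*x*log(-x) - 3*x


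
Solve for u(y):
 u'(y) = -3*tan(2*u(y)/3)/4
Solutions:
 u(y) = -3*asin(C1*exp(-y/2))/2 + 3*pi/2
 u(y) = 3*asin(C1*exp(-y/2))/2


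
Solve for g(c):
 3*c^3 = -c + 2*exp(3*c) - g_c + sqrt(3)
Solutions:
 g(c) = C1 - 3*c^4/4 - c^2/2 + sqrt(3)*c + 2*exp(3*c)/3


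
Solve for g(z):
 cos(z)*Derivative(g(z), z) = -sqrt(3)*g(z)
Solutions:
 g(z) = C1*(sin(z) - 1)^(sqrt(3)/2)/(sin(z) + 1)^(sqrt(3)/2)


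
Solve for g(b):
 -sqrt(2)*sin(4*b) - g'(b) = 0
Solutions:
 g(b) = C1 + sqrt(2)*cos(4*b)/4


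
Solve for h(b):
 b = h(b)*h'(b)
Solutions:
 h(b) = -sqrt(C1 + b^2)
 h(b) = sqrt(C1 + b^2)


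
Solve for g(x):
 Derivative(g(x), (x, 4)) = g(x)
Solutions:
 g(x) = C1*exp(-x) + C2*exp(x) + C3*sin(x) + C4*cos(x)


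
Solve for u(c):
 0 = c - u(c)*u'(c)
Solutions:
 u(c) = -sqrt(C1 + c^2)
 u(c) = sqrt(C1 + c^2)


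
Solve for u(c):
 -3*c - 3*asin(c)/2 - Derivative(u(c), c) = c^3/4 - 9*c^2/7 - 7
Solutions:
 u(c) = C1 - c^4/16 + 3*c^3/7 - 3*c^2/2 - 3*c*asin(c)/2 + 7*c - 3*sqrt(1 - c^2)/2


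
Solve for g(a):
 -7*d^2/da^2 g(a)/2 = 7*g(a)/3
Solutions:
 g(a) = C1*sin(sqrt(6)*a/3) + C2*cos(sqrt(6)*a/3)


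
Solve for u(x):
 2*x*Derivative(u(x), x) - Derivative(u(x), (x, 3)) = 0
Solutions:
 u(x) = C1 + Integral(C2*airyai(2^(1/3)*x) + C3*airybi(2^(1/3)*x), x)


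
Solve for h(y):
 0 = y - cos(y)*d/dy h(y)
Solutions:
 h(y) = C1 + Integral(y/cos(y), y)


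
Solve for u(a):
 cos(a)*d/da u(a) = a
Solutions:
 u(a) = C1 + Integral(a/cos(a), a)


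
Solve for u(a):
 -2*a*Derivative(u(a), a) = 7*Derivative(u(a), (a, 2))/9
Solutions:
 u(a) = C1 + C2*erf(3*sqrt(7)*a/7)


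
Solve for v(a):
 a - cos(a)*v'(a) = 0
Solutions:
 v(a) = C1 + Integral(a/cos(a), a)


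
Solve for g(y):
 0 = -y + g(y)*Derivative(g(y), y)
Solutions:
 g(y) = -sqrt(C1 + y^2)
 g(y) = sqrt(C1 + y^2)


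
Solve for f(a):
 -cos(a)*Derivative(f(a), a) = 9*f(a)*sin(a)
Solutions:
 f(a) = C1*cos(a)^9


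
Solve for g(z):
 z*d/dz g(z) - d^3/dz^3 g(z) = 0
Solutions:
 g(z) = C1 + Integral(C2*airyai(z) + C3*airybi(z), z)


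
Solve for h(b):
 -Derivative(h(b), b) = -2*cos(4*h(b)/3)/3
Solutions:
 -2*b/3 - 3*log(sin(4*h(b)/3) - 1)/8 + 3*log(sin(4*h(b)/3) + 1)/8 = C1


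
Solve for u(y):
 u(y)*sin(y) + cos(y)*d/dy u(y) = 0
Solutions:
 u(y) = C1*cos(y)


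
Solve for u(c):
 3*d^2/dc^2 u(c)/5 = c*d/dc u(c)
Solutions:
 u(c) = C1 + C2*erfi(sqrt(30)*c/6)


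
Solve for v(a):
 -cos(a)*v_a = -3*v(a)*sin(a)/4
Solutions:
 v(a) = C1/cos(a)^(3/4)


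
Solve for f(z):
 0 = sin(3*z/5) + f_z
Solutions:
 f(z) = C1 + 5*cos(3*z/5)/3


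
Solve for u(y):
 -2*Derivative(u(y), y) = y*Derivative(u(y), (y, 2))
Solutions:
 u(y) = C1 + C2/y


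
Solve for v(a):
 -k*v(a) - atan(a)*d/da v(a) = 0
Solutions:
 v(a) = C1*exp(-k*Integral(1/atan(a), a))


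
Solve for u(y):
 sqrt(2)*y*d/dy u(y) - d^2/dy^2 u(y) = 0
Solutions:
 u(y) = C1 + C2*erfi(2^(3/4)*y/2)


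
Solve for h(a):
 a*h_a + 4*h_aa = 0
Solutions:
 h(a) = C1 + C2*erf(sqrt(2)*a/4)


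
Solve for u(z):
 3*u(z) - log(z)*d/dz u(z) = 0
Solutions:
 u(z) = C1*exp(3*li(z))


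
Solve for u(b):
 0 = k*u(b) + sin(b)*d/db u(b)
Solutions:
 u(b) = C1*exp(k*(-log(cos(b) - 1) + log(cos(b) + 1))/2)


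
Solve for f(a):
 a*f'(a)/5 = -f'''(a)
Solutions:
 f(a) = C1 + Integral(C2*airyai(-5^(2/3)*a/5) + C3*airybi(-5^(2/3)*a/5), a)


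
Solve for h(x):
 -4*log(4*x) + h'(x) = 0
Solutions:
 h(x) = C1 + 4*x*log(x) - 4*x + x*log(256)


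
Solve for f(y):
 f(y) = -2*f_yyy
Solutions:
 f(y) = C3*exp(-2^(2/3)*y/2) + (C1*sin(2^(2/3)*sqrt(3)*y/4) + C2*cos(2^(2/3)*sqrt(3)*y/4))*exp(2^(2/3)*y/4)


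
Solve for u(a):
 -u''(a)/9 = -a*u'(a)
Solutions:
 u(a) = C1 + C2*erfi(3*sqrt(2)*a/2)


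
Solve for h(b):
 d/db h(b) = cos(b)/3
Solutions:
 h(b) = C1 + sin(b)/3


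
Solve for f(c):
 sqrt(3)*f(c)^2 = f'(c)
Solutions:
 f(c) = -1/(C1 + sqrt(3)*c)


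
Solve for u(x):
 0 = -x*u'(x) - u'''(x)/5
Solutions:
 u(x) = C1 + Integral(C2*airyai(-5^(1/3)*x) + C3*airybi(-5^(1/3)*x), x)


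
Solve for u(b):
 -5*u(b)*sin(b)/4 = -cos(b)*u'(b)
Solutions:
 u(b) = C1/cos(b)^(5/4)


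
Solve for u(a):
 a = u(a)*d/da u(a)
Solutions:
 u(a) = -sqrt(C1 + a^2)
 u(a) = sqrt(C1 + a^2)


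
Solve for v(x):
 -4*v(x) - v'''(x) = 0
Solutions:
 v(x) = C3*exp(-2^(2/3)*x) + (C1*sin(2^(2/3)*sqrt(3)*x/2) + C2*cos(2^(2/3)*sqrt(3)*x/2))*exp(2^(2/3)*x/2)


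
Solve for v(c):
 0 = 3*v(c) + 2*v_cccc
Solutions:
 v(c) = (C1*sin(6^(1/4)*c/2) + C2*cos(6^(1/4)*c/2))*exp(-6^(1/4)*c/2) + (C3*sin(6^(1/4)*c/2) + C4*cos(6^(1/4)*c/2))*exp(6^(1/4)*c/2)


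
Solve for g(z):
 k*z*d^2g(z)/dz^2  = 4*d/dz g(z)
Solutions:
 g(z) = C1 + z^(((re(k) + 4)*re(k) + im(k)^2)/(re(k)^2 + im(k)^2))*(C2*sin(4*log(z)*Abs(im(k))/(re(k)^2 + im(k)^2)) + C3*cos(4*log(z)*im(k)/(re(k)^2 + im(k)^2)))


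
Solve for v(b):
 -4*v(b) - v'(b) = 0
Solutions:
 v(b) = C1*exp(-4*b)


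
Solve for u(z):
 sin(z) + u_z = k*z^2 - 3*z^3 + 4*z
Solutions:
 u(z) = C1 + k*z^3/3 - 3*z^4/4 + 2*z^2 + cos(z)


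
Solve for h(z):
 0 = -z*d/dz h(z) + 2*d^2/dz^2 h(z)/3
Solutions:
 h(z) = C1 + C2*erfi(sqrt(3)*z/2)


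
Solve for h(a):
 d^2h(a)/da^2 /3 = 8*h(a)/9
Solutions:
 h(a) = C1*exp(-2*sqrt(6)*a/3) + C2*exp(2*sqrt(6)*a/3)


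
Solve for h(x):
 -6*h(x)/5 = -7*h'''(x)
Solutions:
 h(x) = C3*exp(35^(2/3)*6^(1/3)*x/35) + (C1*sin(2^(1/3)*3^(5/6)*35^(2/3)*x/70) + C2*cos(2^(1/3)*3^(5/6)*35^(2/3)*x/70))*exp(-35^(2/3)*6^(1/3)*x/70)


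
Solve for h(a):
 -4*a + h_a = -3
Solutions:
 h(a) = C1 + 2*a^2 - 3*a


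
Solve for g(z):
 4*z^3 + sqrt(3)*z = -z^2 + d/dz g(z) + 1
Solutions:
 g(z) = C1 + z^4 + z^3/3 + sqrt(3)*z^2/2 - z


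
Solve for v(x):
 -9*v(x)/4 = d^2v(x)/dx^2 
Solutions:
 v(x) = C1*sin(3*x/2) + C2*cos(3*x/2)


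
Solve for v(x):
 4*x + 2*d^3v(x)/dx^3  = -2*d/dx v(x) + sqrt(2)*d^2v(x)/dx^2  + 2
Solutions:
 v(x) = C1 - x^2 - sqrt(2)*x + x + (C2*sin(sqrt(14)*x/4) + C3*cos(sqrt(14)*x/4))*exp(sqrt(2)*x/4)


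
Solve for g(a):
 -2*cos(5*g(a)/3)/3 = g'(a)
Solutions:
 2*a/3 - 3*log(sin(5*g(a)/3) - 1)/10 + 3*log(sin(5*g(a)/3) + 1)/10 = C1


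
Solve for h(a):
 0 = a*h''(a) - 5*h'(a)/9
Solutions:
 h(a) = C1 + C2*a^(14/9)


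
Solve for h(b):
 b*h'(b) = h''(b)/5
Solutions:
 h(b) = C1 + C2*erfi(sqrt(10)*b/2)


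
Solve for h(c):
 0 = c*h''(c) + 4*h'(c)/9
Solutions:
 h(c) = C1 + C2*c^(5/9)


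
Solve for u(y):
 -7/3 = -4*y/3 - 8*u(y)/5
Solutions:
 u(y) = 35/24 - 5*y/6


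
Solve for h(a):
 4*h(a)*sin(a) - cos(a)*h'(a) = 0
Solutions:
 h(a) = C1/cos(a)^4


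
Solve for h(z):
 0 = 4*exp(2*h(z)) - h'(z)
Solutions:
 h(z) = log(-sqrt(-1/(C1 + 4*z))) - log(2)/2
 h(z) = log(-1/(C1 + 4*z))/2 - log(2)/2


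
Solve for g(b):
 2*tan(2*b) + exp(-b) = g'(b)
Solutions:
 g(b) = C1 + log(tan(2*b)^2 + 1)/2 - exp(-b)


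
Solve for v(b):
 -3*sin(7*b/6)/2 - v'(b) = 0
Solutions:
 v(b) = C1 + 9*cos(7*b/6)/7


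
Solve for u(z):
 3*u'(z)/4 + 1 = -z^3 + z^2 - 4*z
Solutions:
 u(z) = C1 - z^4/3 + 4*z^3/9 - 8*z^2/3 - 4*z/3


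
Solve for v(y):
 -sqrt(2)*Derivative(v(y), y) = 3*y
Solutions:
 v(y) = C1 - 3*sqrt(2)*y^2/4


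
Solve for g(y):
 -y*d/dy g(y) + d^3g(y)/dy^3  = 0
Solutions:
 g(y) = C1 + Integral(C2*airyai(y) + C3*airybi(y), y)


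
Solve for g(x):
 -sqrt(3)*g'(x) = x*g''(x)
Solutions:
 g(x) = C1 + C2*x^(1 - sqrt(3))


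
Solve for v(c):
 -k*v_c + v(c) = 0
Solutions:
 v(c) = C1*exp(c/k)


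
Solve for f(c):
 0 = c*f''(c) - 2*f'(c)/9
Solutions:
 f(c) = C1 + C2*c^(11/9)


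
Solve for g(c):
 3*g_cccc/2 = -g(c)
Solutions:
 g(c) = (C1*sin(6^(3/4)*c/6) + C2*cos(6^(3/4)*c/6))*exp(-6^(3/4)*c/6) + (C3*sin(6^(3/4)*c/6) + C4*cos(6^(3/4)*c/6))*exp(6^(3/4)*c/6)


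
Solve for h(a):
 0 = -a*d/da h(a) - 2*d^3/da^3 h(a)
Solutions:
 h(a) = C1 + Integral(C2*airyai(-2^(2/3)*a/2) + C3*airybi(-2^(2/3)*a/2), a)


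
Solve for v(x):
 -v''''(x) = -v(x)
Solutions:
 v(x) = C1*exp(-x) + C2*exp(x) + C3*sin(x) + C4*cos(x)


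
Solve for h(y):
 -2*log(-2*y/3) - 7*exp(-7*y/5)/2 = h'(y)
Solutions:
 h(y) = C1 - 2*y*log(-y) + 2*y*(-log(2) + 1 + log(3)) + 5*exp(-7*y/5)/2


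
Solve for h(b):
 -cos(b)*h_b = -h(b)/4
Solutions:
 h(b) = C1*(sin(b) + 1)^(1/8)/(sin(b) - 1)^(1/8)


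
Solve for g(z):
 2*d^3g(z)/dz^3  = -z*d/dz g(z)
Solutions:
 g(z) = C1 + Integral(C2*airyai(-2^(2/3)*z/2) + C3*airybi(-2^(2/3)*z/2), z)


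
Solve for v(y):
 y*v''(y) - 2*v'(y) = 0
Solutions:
 v(y) = C1 + C2*y^3


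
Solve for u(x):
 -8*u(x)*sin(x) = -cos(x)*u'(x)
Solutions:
 u(x) = C1/cos(x)^8


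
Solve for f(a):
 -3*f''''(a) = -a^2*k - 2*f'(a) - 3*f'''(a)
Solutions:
 f(a) = C1 + C2*exp(a*(-(3*sqrt(11) + 10)^(1/3) - 1/(3*sqrt(11) + 10)^(1/3) + 2)/6)*sin(sqrt(3)*a*(-(3*sqrt(11) + 10)^(1/3) + (3*sqrt(11) + 10)^(-1/3))/6) + C3*exp(a*(-(3*sqrt(11) + 10)^(1/3) - 1/(3*sqrt(11) + 10)^(1/3) + 2)/6)*cos(sqrt(3)*a*(-(3*sqrt(11) + 10)^(1/3) + (3*sqrt(11) + 10)^(-1/3))/6) + C4*exp(a*((3*sqrt(11) + 10)^(-1/3) + 1 + (3*sqrt(11) + 10)^(1/3))/3) - a^3*k/6 + 3*a*k/2


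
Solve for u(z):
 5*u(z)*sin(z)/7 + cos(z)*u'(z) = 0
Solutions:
 u(z) = C1*cos(z)^(5/7)


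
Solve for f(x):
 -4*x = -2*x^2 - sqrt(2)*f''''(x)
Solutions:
 f(x) = C1 + C2*x + C3*x^2 + C4*x^3 - sqrt(2)*x^6/360 + sqrt(2)*x^5/60


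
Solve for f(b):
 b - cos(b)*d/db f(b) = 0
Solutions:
 f(b) = C1 + Integral(b/cos(b), b)


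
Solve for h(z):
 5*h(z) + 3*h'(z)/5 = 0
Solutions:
 h(z) = C1*exp(-25*z/3)


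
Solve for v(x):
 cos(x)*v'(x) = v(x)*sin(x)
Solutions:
 v(x) = C1/cos(x)


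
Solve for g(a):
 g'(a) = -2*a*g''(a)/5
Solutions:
 g(a) = C1 + C2/a^(3/2)


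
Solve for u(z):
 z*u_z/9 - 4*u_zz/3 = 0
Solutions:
 u(z) = C1 + C2*erfi(sqrt(6)*z/12)


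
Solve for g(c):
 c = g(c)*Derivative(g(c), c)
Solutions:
 g(c) = -sqrt(C1 + c^2)
 g(c) = sqrt(C1 + c^2)


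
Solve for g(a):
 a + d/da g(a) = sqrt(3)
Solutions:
 g(a) = C1 - a^2/2 + sqrt(3)*a


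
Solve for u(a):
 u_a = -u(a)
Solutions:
 u(a) = C1*exp(-a)


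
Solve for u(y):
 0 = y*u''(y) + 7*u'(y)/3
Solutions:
 u(y) = C1 + C2/y^(4/3)


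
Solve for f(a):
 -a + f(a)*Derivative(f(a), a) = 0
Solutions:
 f(a) = -sqrt(C1 + a^2)
 f(a) = sqrt(C1 + a^2)


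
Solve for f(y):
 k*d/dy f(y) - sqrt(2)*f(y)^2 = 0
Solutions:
 f(y) = -k/(C1*k + sqrt(2)*y)


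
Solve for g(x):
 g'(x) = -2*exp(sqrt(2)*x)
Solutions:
 g(x) = C1 - sqrt(2)*exp(sqrt(2)*x)


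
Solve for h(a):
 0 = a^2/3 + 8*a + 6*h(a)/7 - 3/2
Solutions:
 h(a) = -7*a^2/18 - 28*a/3 + 7/4


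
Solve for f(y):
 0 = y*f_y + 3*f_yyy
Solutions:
 f(y) = C1 + Integral(C2*airyai(-3^(2/3)*y/3) + C3*airybi(-3^(2/3)*y/3), y)


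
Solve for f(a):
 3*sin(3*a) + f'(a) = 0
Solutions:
 f(a) = C1 + cos(3*a)


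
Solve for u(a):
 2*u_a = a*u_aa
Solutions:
 u(a) = C1 + C2*a^3


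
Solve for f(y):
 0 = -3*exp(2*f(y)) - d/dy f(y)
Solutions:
 f(y) = log(-sqrt(-1/(C1 - 3*y))) - log(2)/2
 f(y) = log(-1/(C1 - 3*y))/2 - log(2)/2


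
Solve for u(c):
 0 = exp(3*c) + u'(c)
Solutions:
 u(c) = C1 - exp(3*c)/3


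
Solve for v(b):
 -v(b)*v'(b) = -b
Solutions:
 v(b) = -sqrt(C1 + b^2)
 v(b) = sqrt(C1 + b^2)


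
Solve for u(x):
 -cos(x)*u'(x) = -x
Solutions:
 u(x) = C1 + Integral(x/cos(x), x)


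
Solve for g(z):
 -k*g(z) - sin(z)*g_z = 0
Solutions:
 g(z) = C1*exp(k*(-log(cos(z) - 1) + log(cos(z) + 1))/2)


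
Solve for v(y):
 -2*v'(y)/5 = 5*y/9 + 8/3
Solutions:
 v(y) = C1 - 25*y^2/36 - 20*y/3


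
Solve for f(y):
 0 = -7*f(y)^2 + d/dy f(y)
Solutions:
 f(y) = -1/(C1 + 7*y)


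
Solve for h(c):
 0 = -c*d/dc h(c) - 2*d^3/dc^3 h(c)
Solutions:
 h(c) = C1 + Integral(C2*airyai(-2^(2/3)*c/2) + C3*airybi(-2^(2/3)*c/2), c)


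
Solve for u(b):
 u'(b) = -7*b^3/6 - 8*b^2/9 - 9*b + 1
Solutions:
 u(b) = C1 - 7*b^4/24 - 8*b^3/27 - 9*b^2/2 + b


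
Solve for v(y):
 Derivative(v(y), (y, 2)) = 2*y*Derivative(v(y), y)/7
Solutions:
 v(y) = C1 + C2*erfi(sqrt(7)*y/7)


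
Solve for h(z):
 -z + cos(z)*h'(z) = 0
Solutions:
 h(z) = C1 + Integral(z/cos(z), z)


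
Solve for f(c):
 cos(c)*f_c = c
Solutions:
 f(c) = C1 + Integral(c/cos(c), c)


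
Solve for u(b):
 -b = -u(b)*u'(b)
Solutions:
 u(b) = -sqrt(C1 + b^2)
 u(b) = sqrt(C1 + b^2)


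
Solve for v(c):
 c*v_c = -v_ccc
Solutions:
 v(c) = C1 + Integral(C2*airyai(-c) + C3*airybi(-c), c)


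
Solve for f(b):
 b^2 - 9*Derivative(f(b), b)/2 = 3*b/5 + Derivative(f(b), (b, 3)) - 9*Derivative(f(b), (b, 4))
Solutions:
 f(b) = C1 + C2*exp(b*(-2^(1/3)*(81*sqrt(59073) + 19687)^(1/3) - 2*2^(2/3)/(81*sqrt(59073) + 19687)^(1/3) + 4)/108)*sin(2^(1/3)*sqrt(3)*b*(-(81*sqrt(59073) + 19687)^(1/3) + 2*2^(1/3)/(81*sqrt(59073) + 19687)^(1/3))/108) + C3*exp(b*(-2^(1/3)*(81*sqrt(59073) + 19687)^(1/3) - 2*2^(2/3)/(81*sqrt(59073) + 19687)^(1/3) + 4)/108)*cos(2^(1/3)*sqrt(3)*b*(-(81*sqrt(59073) + 19687)^(1/3) + 2*2^(1/3)/(81*sqrt(59073) + 19687)^(1/3))/108) + C4*exp(b*(2*2^(2/3)/(81*sqrt(59073) + 19687)^(1/3) + 2 + 2^(1/3)*(81*sqrt(59073) + 19687)^(1/3))/54) + 2*b^3/27 - b^2/15 - 8*b/81


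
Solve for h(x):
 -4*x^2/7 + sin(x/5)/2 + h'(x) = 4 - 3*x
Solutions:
 h(x) = C1 + 4*x^3/21 - 3*x^2/2 + 4*x + 5*cos(x/5)/2


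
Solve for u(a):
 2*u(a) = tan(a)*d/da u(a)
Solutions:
 u(a) = C1*sin(a)^2


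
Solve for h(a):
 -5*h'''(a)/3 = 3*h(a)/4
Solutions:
 h(a) = C3*exp(-3^(2/3)*50^(1/3)*a/10) + (C1*sin(3*3^(1/6)*50^(1/3)*a/20) + C2*cos(3*3^(1/6)*50^(1/3)*a/20))*exp(3^(2/3)*50^(1/3)*a/20)


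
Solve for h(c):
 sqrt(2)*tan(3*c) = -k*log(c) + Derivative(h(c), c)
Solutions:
 h(c) = C1 + c*k*(log(c) - 1) - sqrt(2)*log(cos(3*c))/3


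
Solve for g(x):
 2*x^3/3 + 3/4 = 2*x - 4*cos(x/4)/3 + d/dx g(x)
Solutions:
 g(x) = C1 + x^4/6 - x^2 + 3*x/4 + 16*sin(x/4)/3


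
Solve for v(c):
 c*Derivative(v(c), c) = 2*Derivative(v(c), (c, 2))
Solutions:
 v(c) = C1 + C2*erfi(c/2)


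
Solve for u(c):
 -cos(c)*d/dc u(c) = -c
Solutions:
 u(c) = C1 + Integral(c/cos(c), c)


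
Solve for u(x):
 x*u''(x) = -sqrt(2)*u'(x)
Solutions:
 u(x) = C1 + C2*x^(1 - sqrt(2))


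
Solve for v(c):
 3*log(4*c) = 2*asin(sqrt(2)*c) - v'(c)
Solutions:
 v(c) = C1 - 3*c*log(c) + 2*c*asin(sqrt(2)*c) - 6*c*log(2) + 3*c + sqrt(2)*sqrt(1 - 2*c^2)


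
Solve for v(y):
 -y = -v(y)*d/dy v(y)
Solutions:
 v(y) = -sqrt(C1 + y^2)
 v(y) = sqrt(C1 + y^2)


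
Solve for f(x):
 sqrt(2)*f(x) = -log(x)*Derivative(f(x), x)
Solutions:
 f(x) = C1*exp(-sqrt(2)*li(x))


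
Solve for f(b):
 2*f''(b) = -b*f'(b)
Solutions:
 f(b) = C1 + C2*erf(b/2)


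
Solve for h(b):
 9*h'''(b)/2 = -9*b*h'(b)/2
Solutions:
 h(b) = C1 + Integral(C2*airyai(-b) + C3*airybi(-b), b)


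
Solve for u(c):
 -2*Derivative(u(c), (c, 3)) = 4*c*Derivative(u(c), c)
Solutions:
 u(c) = C1 + Integral(C2*airyai(-2^(1/3)*c) + C3*airybi(-2^(1/3)*c), c)


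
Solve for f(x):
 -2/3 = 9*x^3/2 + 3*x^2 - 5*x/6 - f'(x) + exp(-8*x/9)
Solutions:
 f(x) = C1 + 9*x^4/8 + x^3 - 5*x^2/12 + 2*x/3 - 9*exp(-8*x/9)/8


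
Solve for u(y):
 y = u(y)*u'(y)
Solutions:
 u(y) = -sqrt(C1 + y^2)
 u(y) = sqrt(C1 + y^2)


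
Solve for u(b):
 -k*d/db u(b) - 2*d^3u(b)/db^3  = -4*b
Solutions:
 u(b) = C1 + C2*exp(-sqrt(2)*b*sqrt(-k)/2) + C3*exp(sqrt(2)*b*sqrt(-k)/2) + 2*b^2/k


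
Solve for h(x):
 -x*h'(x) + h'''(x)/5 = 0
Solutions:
 h(x) = C1 + Integral(C2*airyai(5^(1/3)*x) + C3*airybi(5^(1/3)*x), x)


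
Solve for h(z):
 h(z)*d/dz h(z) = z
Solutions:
 h(z) = -sqrt(C1 + z^2)
 h(z) = sqrt(C1 + z^2)


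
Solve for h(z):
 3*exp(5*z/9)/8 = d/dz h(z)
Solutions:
 h(z) = C1 + 27*exp(5*z/9)/40


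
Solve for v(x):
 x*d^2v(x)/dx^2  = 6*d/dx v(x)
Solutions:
 v(x) = C1 + C2*x^7


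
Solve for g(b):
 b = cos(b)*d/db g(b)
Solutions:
 g(b) = C1 + Integral(b/cos(b), b)


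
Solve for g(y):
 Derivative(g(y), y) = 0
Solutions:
 g(y) = C1


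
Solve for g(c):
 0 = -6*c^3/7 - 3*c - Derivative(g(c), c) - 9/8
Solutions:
 g(c) = C1 - 3*c^4/14 - 3*c^2/2 - 9*c/8


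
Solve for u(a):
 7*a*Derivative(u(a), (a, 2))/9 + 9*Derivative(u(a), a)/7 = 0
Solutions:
 u(a) = C1 + C2/a^(32/49)


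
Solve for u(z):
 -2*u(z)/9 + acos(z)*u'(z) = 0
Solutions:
 u(z) = C1*exp(2*Integral(1/acos(z), z)/9)


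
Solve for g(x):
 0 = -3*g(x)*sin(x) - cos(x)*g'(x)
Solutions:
 g(x) = C1*cos(x)^3


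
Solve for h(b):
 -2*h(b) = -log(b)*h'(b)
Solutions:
 h(b) = C1*exp(2*li(b))


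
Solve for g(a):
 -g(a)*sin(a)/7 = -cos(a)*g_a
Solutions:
 g(a) = C1/cos(a)^(1/7)


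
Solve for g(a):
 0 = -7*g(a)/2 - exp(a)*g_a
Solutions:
 g(a) = C1*exp(7*exp(-a)/2)


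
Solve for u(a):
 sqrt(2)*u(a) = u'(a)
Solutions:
 u(a) = C1*exp(sqrt(2)*a)


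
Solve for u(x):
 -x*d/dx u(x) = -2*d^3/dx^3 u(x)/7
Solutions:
 u(x) = C1 + Integral(C2*airyai(2^(2/3)*7^(1/3)*x/2) + C3*airybi(2^(2/3)*7^(1/3)*x/2), x)


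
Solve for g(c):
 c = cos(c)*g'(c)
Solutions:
 g(c) = C1 + Integral(c/cos(c), c)


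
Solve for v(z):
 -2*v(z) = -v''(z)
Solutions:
 v(z) = C1*exp(-sqrt(2)*z) + C2*exp(sqrt(2)*z)


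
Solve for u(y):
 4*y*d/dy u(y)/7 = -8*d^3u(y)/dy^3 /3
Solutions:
 u(y) = C1 + Integral(C2*airyai(-14^(2/3)*3^(1/3)*y/14) + C3*airybi(-14^(2/3)*3^(1/3)*y/14), y)


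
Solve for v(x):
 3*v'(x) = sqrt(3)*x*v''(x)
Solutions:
 v(x) = C1 + C2*x^(1 + sqrt(3))


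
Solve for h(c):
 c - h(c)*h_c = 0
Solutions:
 h(c) = -sqrt(C1 + c^2)
 h(c) = sqrt(C1 + c^2)


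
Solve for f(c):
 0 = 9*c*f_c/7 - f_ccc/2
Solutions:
 f(c) = C1 + Integral(C2*airyai(18^(1/3)*7^(2/3)*c/7) + C3*airybi(18^(1/3)*7^(2/3)*c/7), c)


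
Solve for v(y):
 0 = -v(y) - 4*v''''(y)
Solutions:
 v(y) = (C1*sin(y/2) + C2*cos(y/2))*exp(-y/2) + (C3*sin(y/2) + C4*cos(y/2))*exp(y/2)


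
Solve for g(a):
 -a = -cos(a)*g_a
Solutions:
 g(a) = C1 + Integral(a/cos(a), a)


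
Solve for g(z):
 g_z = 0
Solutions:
 g(z) = C1


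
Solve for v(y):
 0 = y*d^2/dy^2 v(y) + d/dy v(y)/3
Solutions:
 v(y) = C1 + C2*y^(2/3)


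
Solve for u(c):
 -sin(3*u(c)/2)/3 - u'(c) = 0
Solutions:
 u(c) = -2*acos((-C1 - exp(c))/(C1 - exp(c)))/3 + 4*pi/3
 u(c) = 2*acos((-C1 - exp(c))/(C1 - exp(c)))/3


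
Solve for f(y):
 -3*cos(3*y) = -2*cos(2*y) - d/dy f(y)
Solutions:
 f(y) = C1 - sin(2*y) + sin(3*y)


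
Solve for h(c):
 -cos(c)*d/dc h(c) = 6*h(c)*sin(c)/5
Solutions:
 h(c) = C1*cos(c)^(6/5)


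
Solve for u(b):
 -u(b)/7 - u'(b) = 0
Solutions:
 u(b) = C1*exp(-b/7)


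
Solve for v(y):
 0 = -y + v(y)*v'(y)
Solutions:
 v(y) = -sqrt(C1 + y^2)
 v(y) = sqrt(C1 + y^2)


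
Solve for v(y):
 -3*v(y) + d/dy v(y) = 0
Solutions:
 v(y) = C1*exp(3*y)


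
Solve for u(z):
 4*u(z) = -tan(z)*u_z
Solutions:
 u(z) = C1/sin(z)^4


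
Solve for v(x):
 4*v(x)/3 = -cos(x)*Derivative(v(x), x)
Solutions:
 v(x) = C1*(sin(x) - 1)^(2/3)/(sin(x) + 1)^(2/3)


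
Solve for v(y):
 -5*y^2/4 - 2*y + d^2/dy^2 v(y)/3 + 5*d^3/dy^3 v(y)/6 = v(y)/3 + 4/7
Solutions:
 v(y) = C1*exp(-y*(4/(15*sqrt(1977) + 667)^(1/3) + 4 + (15*sqrt(1977) + 667)^(1/3))/30)*sin(sqrt(3)*y*(-(15*sqrt(1977) + 667)^(1/3) + 4/(15*sqrt(1977) + 667)^(1/3))/30) + C2*exp(-y*(4/(15*sqrt(1977) + 667)^(1/3) + 4 + (15*sqrt(1977) + 667)^(1/3))/30)*cos(sqrt(3)*y*(-(15*sqrt(1977) + 667)^(1/3) + 4/(15*sqrt(1977) + 667)^(1/3))/30) + C3*exp(y*(-2 + 4/(15*sqrt(1977) + 667)^(1/3) + (15*sqrt(1977) + 667)^(1/3))/15) - 15*y^2/4 - 6*y - 129/14


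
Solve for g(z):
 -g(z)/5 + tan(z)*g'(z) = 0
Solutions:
 g(z) = C1*sin(z)^(1/5)


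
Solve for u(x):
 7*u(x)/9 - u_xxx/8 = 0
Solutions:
 u(x) = C3*exp(2*21^(1/3)*x/3) + (C1*sin(3^(5/6)*7^(1/3)*x/3) + C2*cos(3^(5/6)*7^(1/3)*x/3))*exp(-21^(1/3)*x/3)


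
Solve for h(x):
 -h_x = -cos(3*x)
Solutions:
 h(x) = C1 + sin(3*x)/3


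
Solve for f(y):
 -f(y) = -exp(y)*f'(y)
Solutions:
 f(y) = C1*exp(-exp(-y))


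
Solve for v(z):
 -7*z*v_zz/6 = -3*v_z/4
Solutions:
 v(z) = C1 + C2*z^(23/14)


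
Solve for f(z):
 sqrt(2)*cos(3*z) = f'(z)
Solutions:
 f(z) = C1 + sqrt(2)*sin(3*z)/3


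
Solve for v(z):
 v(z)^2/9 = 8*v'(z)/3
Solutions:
 v(z) = -24/(C1 + z)


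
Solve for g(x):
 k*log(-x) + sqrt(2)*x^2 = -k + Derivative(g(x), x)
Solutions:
 g(x) = C1 + k*x*log(-x) + sqrt(2)*x^3/3


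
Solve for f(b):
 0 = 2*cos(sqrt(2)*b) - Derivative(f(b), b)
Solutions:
 f(b) = C1 + sqrt(2)*sin(sqrt(2)*b)


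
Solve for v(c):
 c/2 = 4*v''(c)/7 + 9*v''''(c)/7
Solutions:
 v(c) = C1 + C2*c + C3*sin(2*c/3) + C4*cos(2*c/3) + 7*c^3/48


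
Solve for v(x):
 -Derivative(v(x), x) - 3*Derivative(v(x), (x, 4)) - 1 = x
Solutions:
 v(x) = C1 + C4*exp(-3^(2/3)*x/3) - x^2/2 - x + (C2*sin(3^(1/6)*x/2) + C3*cos(3^(1/6)*x/2))*exp(3^(2/3)*x/6)


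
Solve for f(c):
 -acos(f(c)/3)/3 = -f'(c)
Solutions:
 Integral(1/acos(_y/3), (_y, f(c))) = C1 + c/3


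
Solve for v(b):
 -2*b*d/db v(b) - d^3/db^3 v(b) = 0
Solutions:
 v(b) = C1 + Integral(C2*airyai(-2^(1/3)*b) + C3*airybi(-2^(1/3)*b), b)


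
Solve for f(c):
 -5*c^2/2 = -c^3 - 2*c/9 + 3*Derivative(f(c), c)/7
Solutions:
 f(c) = C1 + 7*c^4/12 - 35*c^3/18 + 7*c^2/27


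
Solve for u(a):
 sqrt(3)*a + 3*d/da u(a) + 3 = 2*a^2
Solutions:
 u(a) = C1 + 2*a^3/9 - sqrt(3)*a^2/6 - a


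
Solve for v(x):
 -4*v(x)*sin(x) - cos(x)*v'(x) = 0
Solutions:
 v(x) = C1*cos(x)^4


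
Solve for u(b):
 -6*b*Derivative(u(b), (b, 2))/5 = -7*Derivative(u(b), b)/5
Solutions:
 u(b) = C1 + C2*b^(13/6)


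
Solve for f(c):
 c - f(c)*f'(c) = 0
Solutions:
 f(c) = -sqrt(C1 + c^2)
 f(c) = sqrt(C1 + c^2)


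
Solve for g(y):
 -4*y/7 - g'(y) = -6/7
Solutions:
 g(y) = C1 - 2*y^2/7 + 6*y/7


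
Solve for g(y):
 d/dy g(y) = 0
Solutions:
 g(y) = C1


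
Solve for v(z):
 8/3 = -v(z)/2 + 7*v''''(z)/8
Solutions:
 v(z) = C1*exp(-sqrt(2)*7^(3/4)*z/7) + C2*exp(sqrt(2)*7^(3/4)*z/7) + C3*sin(sqrt(2)*7^(3/4)*z/7) + C4*cos(sqrt(2)*7^(3/4)*z/7) - 16/3


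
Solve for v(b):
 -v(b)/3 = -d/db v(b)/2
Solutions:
 v(b) = C1*exp(2*b/3)


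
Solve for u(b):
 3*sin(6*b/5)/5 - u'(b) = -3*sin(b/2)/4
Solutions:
 u(b) = C1 - 3*cos(b/2)/2 - cos(6*b/5)/2


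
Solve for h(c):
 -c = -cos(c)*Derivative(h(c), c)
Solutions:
 h(c) = C1 + Integral(c/cos(c), c)


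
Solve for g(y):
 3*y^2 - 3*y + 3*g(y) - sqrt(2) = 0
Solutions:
 g(y) = -y^2 + y + sqrt(2)/3


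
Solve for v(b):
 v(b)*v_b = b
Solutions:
 v(b) = -sqrt(C1 + b^2)
 v(b) = sqrt(C1 + b^2)


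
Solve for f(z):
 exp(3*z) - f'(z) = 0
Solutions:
 f(z) = C1 + exp(3*z)/3


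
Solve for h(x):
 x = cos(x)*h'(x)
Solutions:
 h(x) = C1 + Integral(x/cos(x), x)


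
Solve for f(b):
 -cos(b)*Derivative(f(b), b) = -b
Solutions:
 f(b) = C1 + Integral(b/cos(b), b)


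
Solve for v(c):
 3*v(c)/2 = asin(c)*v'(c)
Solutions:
 v(c) = C1*exp(3*Integral(1/asin(c), c)/2)


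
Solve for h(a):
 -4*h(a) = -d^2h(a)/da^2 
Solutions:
 h(a) = C1*exp(-2*a) + C2*exp(2*a)


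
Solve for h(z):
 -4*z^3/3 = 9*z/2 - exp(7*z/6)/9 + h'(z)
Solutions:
 h(z) = C1 - z^4/3 - 9*z^2/4 + 2*exp(7*z/6)/21


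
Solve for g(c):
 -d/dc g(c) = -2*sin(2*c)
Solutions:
 g(c) = C1 - cos(2*c)


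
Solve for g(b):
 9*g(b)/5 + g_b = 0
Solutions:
 g(b) = C1*exp(-9*b/5)


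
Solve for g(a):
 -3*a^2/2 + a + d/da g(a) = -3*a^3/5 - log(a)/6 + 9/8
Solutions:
 g(a) = C1 - 3*a^4/20 + a^3/2 - a^2/2 - a*log(a)/6 + 31*a/24


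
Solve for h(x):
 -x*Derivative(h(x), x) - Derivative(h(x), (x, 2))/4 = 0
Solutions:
 h(x) = C1 + C2*erf(sqrt(2)*x)


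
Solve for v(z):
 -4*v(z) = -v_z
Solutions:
 v(z) = C1*exp(4*z)


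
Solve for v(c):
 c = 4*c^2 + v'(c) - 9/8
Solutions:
 v(c) = C1 - 4*c^3/3 + c^2/2 + 9*c/8


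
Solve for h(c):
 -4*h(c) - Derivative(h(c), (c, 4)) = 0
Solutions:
 h(c) = (C1*sin(c) + C2*cos(c))*exp(-c) + (C3*sin(c) + C4*cos(c))*exp(c)


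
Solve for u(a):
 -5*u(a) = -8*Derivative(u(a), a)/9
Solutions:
 u(a) = C1*exp(45*a/8)


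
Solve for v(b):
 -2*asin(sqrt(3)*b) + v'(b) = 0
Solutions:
 v(b) = C1 + 2*b*asin(sqrt(3)*b) + 2*sqrt(3)*sqrt(1 - 3*b^2)/3


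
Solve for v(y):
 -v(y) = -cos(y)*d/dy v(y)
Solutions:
 v(y) = C1*sqrt(sin(y) + 1)/sqrt(sin(y) - 1)


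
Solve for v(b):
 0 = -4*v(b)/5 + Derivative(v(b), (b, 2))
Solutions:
 v(b) = C1*exp(-2*sqrt(5)*b/5) + C2*exp(2*sqrt(5)*b/5)


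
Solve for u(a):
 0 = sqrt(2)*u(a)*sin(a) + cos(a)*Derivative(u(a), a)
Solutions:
 u(a) = C1*cos(a)^(sqrt(2))


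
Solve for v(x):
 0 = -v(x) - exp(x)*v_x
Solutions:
 v(x) = C1*exp(exp(-x))


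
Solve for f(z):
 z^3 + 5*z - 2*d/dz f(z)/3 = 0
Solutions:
 f(z) = C1 + 3*z^4/8 + 15*z^2/4


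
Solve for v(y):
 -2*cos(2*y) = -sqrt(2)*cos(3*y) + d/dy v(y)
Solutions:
 v(y) = C1 - sin(2*y) + sqrt(2)*sin(3*y)/3


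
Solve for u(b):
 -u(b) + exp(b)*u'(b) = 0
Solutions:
 u(b) = C1*exp(-exp(-b))


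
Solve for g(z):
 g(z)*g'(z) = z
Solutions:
 g(z) = -sqrt(C1 + z^2)
 g(z) = sqrt(C1 + z^2)


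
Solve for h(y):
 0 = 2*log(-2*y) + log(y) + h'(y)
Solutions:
 h(y) = C1 - 3*y*log(y) + y*(-2*log(2) + 3 - 2*I*pi)


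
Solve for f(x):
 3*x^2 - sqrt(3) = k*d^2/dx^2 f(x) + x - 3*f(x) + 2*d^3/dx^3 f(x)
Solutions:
 f(x) = C1*exp(-x*(k^2/(k^3 + sqrt(-k^6 + (k^3 - 162)^2) - 162)^(1/3) + k + (k^3 + sqrt(-k^6 + (k^3 - 162)^2) - 162)^(1/3))/6) + C2*exp(x*(-4*k^2/((-1 + sqrt(3)*I)*(k^3 + sqrt(-k^6 + (k^3 - 162)^2) - 162)^(1/3)) - 2*k + (k^3 + sqrt(-k^6 + (k^3 - 162)^2) - 162)^(1/3) - sqrt(3)*I*(k^3 + sqrt(-k^6 + (k^3 - 162)^2) - 162)^(1/3))/12) + C3*exp(x*(4*k^2/((1 + sqrt(3)*I)*(k^3 + sqrt(-k^6 + (k^3 - 162)^2) - 162)^(1/3)) - 2*k + (k^3 + sqrt(-k^6 + (k^3 - 162)^2) - 162)^(1/3) + sqrt(3)*I*(k^3 + sqrt(-k^6 + (k^3 - 162)^2) - 162)^(1/3))/12) - 2*k/3 - x^2 + x/3 + sqrt(3)/3


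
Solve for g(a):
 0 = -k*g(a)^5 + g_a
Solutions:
 g(a) = -(-1/(C1 + 4*a*k))^(1/4)
 g(a) = (-1/(C1 + 4*a*k))^(1/4)
 g(a) = -I*(-1/(C1 + 4*a*k))^(1/4)
 g(a) = I*(-1/(C1 + 4*a*k))^(1/4)


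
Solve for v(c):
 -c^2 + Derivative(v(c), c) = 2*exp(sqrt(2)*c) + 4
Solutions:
 v(c) = C1 + c^3/3 + 4*c + sqrt(2)*exp(sqrt(2)*c)


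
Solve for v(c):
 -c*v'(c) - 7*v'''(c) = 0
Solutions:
 v(c) = C1 + Integral(C2*airyai(-7^(2/3)*c/7) + C3*airybi(-7^(2/3)*c/7), c)


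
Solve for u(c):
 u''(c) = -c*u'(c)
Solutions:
 u(c) = C1 + C2*erf(sqrt(2)*c/2)


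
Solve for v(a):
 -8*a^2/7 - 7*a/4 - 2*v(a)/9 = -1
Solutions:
 v(a) = -36*a^2/7 - 63*a/8 + 9/2


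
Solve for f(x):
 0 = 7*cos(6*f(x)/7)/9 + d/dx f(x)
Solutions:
 7*x/9 - 7*log(sin(6*f(x)/7) - 1)/12 + 7*log(sin(6*f(x)/7) + 1)/12 = C1


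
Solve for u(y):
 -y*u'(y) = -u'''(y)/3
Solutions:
 u(y) = C1 + Integral(C2*airyai(3^(1/3)*y) + C3*airybi(3^(1/3)*y), y)


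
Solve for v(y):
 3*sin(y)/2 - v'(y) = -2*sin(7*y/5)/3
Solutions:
 v(y) = C1 - 3*cos(y)/2 - 10*cos(7*y/5)/21


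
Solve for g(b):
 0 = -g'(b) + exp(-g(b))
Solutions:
 g(b) = log(C1 + b)


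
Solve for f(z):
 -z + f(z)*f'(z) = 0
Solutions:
 f(z) = -sqrt(C1 + z^2)
 f(z) = sqrt(C1 + z^2)


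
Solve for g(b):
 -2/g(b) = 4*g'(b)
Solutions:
 g(b) = -sqrt(C1 - b)
 g(b) = sqrt(C1 - b)


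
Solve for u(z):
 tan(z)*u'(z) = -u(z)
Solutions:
 u(z) = C1/sin(z)


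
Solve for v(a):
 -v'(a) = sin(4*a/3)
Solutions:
 v(a) = C1 + 3*cos(4*a/3)/4


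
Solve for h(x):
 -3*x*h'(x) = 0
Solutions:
 h(x) = C1


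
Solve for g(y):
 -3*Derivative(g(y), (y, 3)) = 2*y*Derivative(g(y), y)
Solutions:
 g(y) = C1 + Integral(C2*airyai(-2^(1/3)*3^(2/3)*y/3) + C3*airybi(-2^(1/3)*3^(2/3)*y/3), y)


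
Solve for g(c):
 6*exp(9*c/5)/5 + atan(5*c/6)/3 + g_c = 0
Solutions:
 g(c) = C1 - c*atan(5*c/6)/3 - 2*exp(9*c/5)/3 + log(25*c^2 + 36)/5


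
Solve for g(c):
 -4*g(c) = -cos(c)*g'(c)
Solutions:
 g(c) = C1*(sin(c)^2 + 2*sin(c) + 1)/(sin(c)^2 - 2*sin(c) + 1)


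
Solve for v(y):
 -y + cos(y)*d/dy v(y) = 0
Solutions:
 v(y) = C1 + Integral(y/cos(y), y)


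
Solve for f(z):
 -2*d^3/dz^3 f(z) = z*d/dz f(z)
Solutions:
 f(z) = C1 + Integral(C2*airyai(-2^(2/3)*z/2) + C3*airybi(-2^(2/3)*z/2), z)


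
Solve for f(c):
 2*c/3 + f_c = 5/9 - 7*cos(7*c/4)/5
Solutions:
 f(c) = C1 - c^2/3 + 5*c/9 - 4*sin(7*c/4)/5


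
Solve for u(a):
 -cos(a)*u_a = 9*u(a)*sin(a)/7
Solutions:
 u(a) = C1*cos(a)^(9/7)


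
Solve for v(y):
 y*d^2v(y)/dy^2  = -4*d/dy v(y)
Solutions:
 v(y) = C1 + C2/y^3


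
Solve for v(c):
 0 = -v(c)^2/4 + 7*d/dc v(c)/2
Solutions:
 v(c) = -14/(C1 + c)


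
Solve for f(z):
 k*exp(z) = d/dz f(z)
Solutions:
 f(z) = C1 + k*exp(z)


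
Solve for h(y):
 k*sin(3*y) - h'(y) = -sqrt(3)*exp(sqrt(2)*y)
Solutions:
 h(y) = C1 - k*cos(3*y)/3 + sqrt(6)*exp(sqrt(2)*y)/2


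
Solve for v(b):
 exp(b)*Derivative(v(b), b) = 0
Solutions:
 v(b) = C1


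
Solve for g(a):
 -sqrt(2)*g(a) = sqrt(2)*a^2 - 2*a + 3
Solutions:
 g(a) = -a^2 + sqrt(2)*a - 3*sqrt(2)/2


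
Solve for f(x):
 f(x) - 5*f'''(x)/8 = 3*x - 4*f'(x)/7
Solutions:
 f(x) = C1*exp(-x*(16*22050^(1/3)/(sqrt(4646985) + 2205)^(1/3) + 420^(1/3)*(sqrt(4646985) + 2205)^(1/3))/210)*sin(3^(1/6)*x*(-140^(1/3)*3^(2/3)*(sqrt(4646985) + 2205)^(1/3) + 48*2450^(1/3)/(sqrt(4646985) + 2205)^(1/3))/210) + C2*exp(-x*(16*22050^(1/3)/(sqrt(4646985) + 2205)^(1/3) + 420^(1/3)*(sqrt(4646985) + 2205)^(1/3))/210)*cos(3^(1/6)*x*(-140^(1/3)*3^(2/3)*(sqrt(4646985) + 2205)^(1/3) + 48*2450^(1/3)/(sqrt(4646985) + 2205)^(1/3))/210) + C3*exp(x*(16*22050^(1/3)/(sqrt(4646985) + 2205)^(1/3) + 420^(1/3)*(sqrt(4646985) + 2205)^(1/3))/105) + 3*x - 12/7


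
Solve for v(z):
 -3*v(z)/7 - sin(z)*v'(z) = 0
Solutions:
 v(z) = C1*(cos(z) + 1)^(3/14)/(cos(z) - 1)^(3/14)


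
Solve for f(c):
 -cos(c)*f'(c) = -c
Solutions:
 f(c) = C1 + Integral(c/cos(c), c)


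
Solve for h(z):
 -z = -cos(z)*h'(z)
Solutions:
 h(z) = C1 + Integral(z/cos(z), z)


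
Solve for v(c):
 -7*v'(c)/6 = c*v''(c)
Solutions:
 v(c) = C1 + C2/c^(1/6)


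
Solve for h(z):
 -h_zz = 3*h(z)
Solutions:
 h(z) = C1*sin(sqrt(3)*z) + C2*cos(sqrt(3)*z)


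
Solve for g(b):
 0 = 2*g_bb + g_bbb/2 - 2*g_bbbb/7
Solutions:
 g(b) = C1 + C2*b + C3*exp(b*(7 - sqrt(497))/8) + C4*exp(b*(7 + sqrt(497))/8)


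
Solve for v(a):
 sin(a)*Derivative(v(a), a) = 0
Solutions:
 v(a) = C1


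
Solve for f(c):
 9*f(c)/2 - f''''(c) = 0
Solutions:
 f(c) = C1*exp(-2^(3/4)*sqrt(3)*c/2) + C2*exp(2^(3/4)*sqrt(3)*c/2) + C3*sin(2^(3/4)*sqrt(3)*c/2) + C4*cos(2^(3/4)*sqrt(3)*c/2)


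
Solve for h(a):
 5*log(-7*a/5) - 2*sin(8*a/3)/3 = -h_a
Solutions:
 h(a) = C1 - 5*a*log(-a) - 5*a*log(7) + 5*a + 5*a*log(5) - cos(8*a/3)/4


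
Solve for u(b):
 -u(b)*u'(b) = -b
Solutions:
 u(b) = -sqrt(C1 + b^2)
 u(b) = sqrt(C1 + b^2)


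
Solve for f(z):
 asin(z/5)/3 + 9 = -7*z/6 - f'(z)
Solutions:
 f(z) = C1 - 7*z^2/12 - z*asin(z/5)/3 - 9*z - sqrt(25 - z^2)/3


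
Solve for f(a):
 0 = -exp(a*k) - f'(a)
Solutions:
 f(a) = C1 - exp(a*k)/k


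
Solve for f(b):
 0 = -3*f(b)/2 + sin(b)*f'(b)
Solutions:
 f(b) = C1*(cos(b) - 1)^(3/4)/(cos(b) + 1)^(3/4)


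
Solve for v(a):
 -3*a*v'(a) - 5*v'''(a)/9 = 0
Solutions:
 v(a) = C1 + Integral(C2*airyai(-3*5^(2/3)*a/5) + C3*airybi(-3*5^(2/3)*a/5), a)


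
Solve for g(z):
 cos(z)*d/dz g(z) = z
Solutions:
 g(z) = C1 + Integral(z/cos(z), z)


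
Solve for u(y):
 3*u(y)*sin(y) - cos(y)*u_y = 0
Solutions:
 u(y) = C1/cos(y)^3


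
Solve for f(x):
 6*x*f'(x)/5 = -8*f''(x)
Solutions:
 f(x) = C1 + C2*erf(sqrt(30)*x/20)


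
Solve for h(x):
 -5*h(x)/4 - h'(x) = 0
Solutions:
 h(x) = C1*exp(-5*x/4)


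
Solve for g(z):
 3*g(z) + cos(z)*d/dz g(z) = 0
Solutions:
 g(z) = C1*(sin(z) - 1)^(3/2)/(sin(z) + 1)^(3/2)


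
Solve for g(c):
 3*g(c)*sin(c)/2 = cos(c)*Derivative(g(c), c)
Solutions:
 g(c) = C1/cos(c)^(3/2)


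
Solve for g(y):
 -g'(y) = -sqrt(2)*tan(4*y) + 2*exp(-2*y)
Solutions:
 g(y) = C1 + sqrt(2)*log(tan(4*y)^2 + 1)/8 + exp(-2*y)


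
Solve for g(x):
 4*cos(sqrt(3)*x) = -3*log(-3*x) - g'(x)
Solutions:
 g(x) = C1 - 3*x*log(-x) - 3*x*log(3) + 3*x - 4*sqrt(3)*sin(sqrt(3)*x)/3


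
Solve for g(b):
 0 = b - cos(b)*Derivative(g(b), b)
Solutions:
 g(b) = C1 + Integral(b/cos(b), b)


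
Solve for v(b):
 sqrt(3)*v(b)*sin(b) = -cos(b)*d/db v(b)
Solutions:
 v(b) = C1*cos(b)^(sqrt(3))


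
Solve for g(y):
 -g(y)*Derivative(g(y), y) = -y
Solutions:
 g(y) = -sqrt(C1 + y^2)
 g(y) = sqrt(C1 + y^2)


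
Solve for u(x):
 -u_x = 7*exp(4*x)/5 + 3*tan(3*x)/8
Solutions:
 u(x) = C1 - 7*exp(4*x)/20 + log(cos(3*x))/8
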